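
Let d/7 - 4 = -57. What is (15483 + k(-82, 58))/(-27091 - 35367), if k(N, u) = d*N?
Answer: -45905/62458 ≈ -0.73497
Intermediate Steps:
d = -371 (d = 28 + 7*(-57) = 28 - 399 = -371)
k(N, u) = -371*N
(15483 + k(-82, 58))/(-27091 - 35367) = (15483 - 371*(-82))/(-27091 - 35367) = (15483 + 30422)/(-62458) = 45905*(-1/62458) = -45905/62458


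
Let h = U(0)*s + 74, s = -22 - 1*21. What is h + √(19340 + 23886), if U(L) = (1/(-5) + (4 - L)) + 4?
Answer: -1307/5 + √43226 ≈ -53.491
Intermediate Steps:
s = -43 (s = -22 - 21 = -43)
U(L) = 39/5 - L (U(L) = (-⅕ + (4 - L)) + 4 = (19/5 - L) + 4 = 39/5 - L)
h = -1307/5 (h = (39/5 - 1*0)*(-43) + 74 = (39/5 + 0)*(-43) + 74 = (39/5)*(-43) + 74 = -1677/5 + 74 = -1307/5 ≈ -261.40)
h + √(19340 + 23886) = -1307/5 + √(19340 + 23886) = -1307/5 + √43226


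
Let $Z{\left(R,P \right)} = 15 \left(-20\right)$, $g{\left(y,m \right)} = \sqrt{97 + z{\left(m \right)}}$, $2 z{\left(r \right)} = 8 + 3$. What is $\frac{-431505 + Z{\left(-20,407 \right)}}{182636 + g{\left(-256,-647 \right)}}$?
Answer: $- \frac{14338752360}{6064710617} + \frac{39255 \sqrt{410}}{6064710617} \approx -2.3642$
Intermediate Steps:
$z{\left(r \right)} = \frac{11}{2}$ ($z{\left(r \right)} = \frac{8 + 3}{2} = \frac{1}{2} \cdot 11 = \frac{11}{2}$)
$g{\left(y,m \right)} = \frac{\sqrt{410}}{2}$ ($g{\left(y,m \right)} = \sqrt{97 + \frac{11}{2}} = \sqrt{\frac{205}{2}} = \frac{\sqrt{410}}{2}$)
$Z{\left(R,P \right)} = -300$
$\frac{-431505 + Z{\left(-20,407 \right)}}{182636 + g{\left(-256,-647 \right)}} = \frac{-431505 - 300}{182636 + \frac{\sqrt{410}}{2}} = - \frac{431805}{182636 + \frac{\sqrt{410}}{2}}$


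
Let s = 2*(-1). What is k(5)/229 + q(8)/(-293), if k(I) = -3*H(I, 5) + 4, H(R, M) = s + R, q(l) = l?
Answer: -3297/67097 ≈ -0.049138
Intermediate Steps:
s = -2
H(R, M) = -2 + R
k(I) = 10 - 3*I (k(I) = -3*(-2 + I) + 4 = (6 - 3*I) + 4 = 10 - 3*I)
k(5)/229 + q(8)/(-293) = (10 - 3*5)/229 + 8/(-293) = (10 - 15)*(1/229) + 8*(-1/293) = -5*1/229 - 8/293 = -5/229 - 8/293 = -3297/67097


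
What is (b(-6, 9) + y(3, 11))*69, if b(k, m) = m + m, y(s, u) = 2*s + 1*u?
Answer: 2415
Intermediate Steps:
y(s, u) = u + 2*s (y(s, u) = 2*s + u = u + 2*s)
b(k, m) = 2*m
(b(-6, 9) + y(3, 11))*69 = (2*9 + (11 + 2*3))*69 = (18 + (11 + 6))*69 = (18 + 17)*69 = 35*69 = 2415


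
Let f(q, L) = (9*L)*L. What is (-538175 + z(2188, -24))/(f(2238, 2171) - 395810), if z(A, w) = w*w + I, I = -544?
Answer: -538143/42023359 ≈ -0.012806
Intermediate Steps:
z(A, w) = -544 + w² (z(A, w) = w*w - 544 = w² - 544 = -544 + w²)
f(q, L) = 9*L²
(-538175 + z(2188, -24))/(f(2238, 2171) - 395810) = (-538175 + (-544 + (-24)²))/(9*2171² - 395810) = (-538175 + (-544 + 576))/(9*4713241 - 395810) = (-538175 + 32)/(42419169 - 395810) = -538143/42023359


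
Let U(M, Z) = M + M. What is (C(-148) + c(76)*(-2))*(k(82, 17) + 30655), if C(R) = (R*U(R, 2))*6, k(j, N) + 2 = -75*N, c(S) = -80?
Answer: 7726649024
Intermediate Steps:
U(M, Z) = 2*M
k(j, N) = -2 - 75*N
C(R) = 12*R² (C(R) = (R*(2*R))*6 = (2*R²)*6 = 12*R²)
(C(-148) + c(76)*(-2))*(k(82, 17) + 30655) = (12*(-148)² - 80*(-2))*((-2 - 75*17) + 30655) = (12*21904 + 160)*((-2 - 1275) + 30655) = (262848 + 160)*(-1277 + 30655) = 263008*29378 = 7726649024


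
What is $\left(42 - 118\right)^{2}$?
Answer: $5776$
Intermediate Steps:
$\left(42 - 118\right)^{2} = \left(-76\right)^{2} = 5776$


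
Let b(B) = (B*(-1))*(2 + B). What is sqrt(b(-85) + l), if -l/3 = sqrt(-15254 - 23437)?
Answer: sqrt(-7055 - 9*I*sqrt(4299)) ≈ 3.5097 - 84.067*I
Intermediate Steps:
b(B) = -B*(2 + B) (b(B) = (-B)*(2 + B) = -B*(2 + B))
l = -9*I*sqrt(4299) (l = -3*sqrt(-15254 - 23437) = -9*I*sqrt(4299) ≈ -590.1*I)
sqrt(b(-85) + l) = sqrt(-1*(-85)*(2 - 85) - 9*I*sqrt(4299)) = sqrt(-1*(-85)*(-83) - 9*I*sqrt(4299)) = sqrt(-7055 - 9*I*sqrt(4299))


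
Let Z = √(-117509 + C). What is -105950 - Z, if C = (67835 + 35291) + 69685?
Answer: -105950 - √55302 ≈ -1.0619e+5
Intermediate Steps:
C = 172811 (C = 103126 + 69685 = 172811)
Z = √55302 (Z = √(-117509 + 172811) = √55302 ≈ 235.16)
-105950 - Z = -105950 - √55302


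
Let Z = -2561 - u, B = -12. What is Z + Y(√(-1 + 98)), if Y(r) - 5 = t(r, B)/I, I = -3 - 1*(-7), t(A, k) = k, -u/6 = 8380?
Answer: 47721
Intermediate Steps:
u = -50280 (u = -6*8380 = -50280)
I = 4 (I = -3 + 7 = 4)
Y(r) = 2 (Y(r) = 5 - 12/4 = 5 - 12*¼ = 5 - 3 = 2)
Z = 47719 (Z = -2561 - 1*(-50280) = -2561 + 50280 = 47719)
Z + Y(√(-1 + 98)) = 47719 + 2 = 47721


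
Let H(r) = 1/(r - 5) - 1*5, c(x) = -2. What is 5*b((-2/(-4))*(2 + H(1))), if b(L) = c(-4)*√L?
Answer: -5*I*√26/2 ≈ -12.748*I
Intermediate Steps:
H(r) = -5 + 1/(-5 + r) (H(r) = 1/(-5 + r) - 5 = -5 + 1/(-5 + r))
b(L) = -2*√L
5*b((-2/(-4))*(2 + H(1))) = 5*(-2*√(1 + (26 - 5*1)/(2*(-5 + 1)))) = 5*(-2*√(-13/8)) = 5*(-2*√2*√(2 - ¼*21)/2) = 5*(-2*√2*√(2 - 21/4)/2) = 5*(-2*I*√26/4) = 5*(-I*√26/2) = -5*I*√26/2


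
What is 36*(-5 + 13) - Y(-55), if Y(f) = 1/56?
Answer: 16127/56 ≈ 287.98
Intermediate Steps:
Y(f) = 1/56
36*(-5 + 13) - Y(-55) = 36*(-5 + 13) - 1*1/56 = 36*8 - 1/56 = 288 - 1/56 = 16127/56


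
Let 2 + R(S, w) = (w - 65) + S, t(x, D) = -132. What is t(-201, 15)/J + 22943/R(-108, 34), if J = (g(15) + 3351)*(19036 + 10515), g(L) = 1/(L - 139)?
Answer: -281719856437027/1731355944393 ≈ -162.72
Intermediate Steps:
g(L) = 1/(-139 + L)
R(S, w) = -67 + S + w (R(S, w) = -2 + ((w - 65) + S) = -2 + ((-65 + w) + S) = -2 + (-65 + S + w) = -67 + S + w)
J = 12279120173/124 (J = (1/(-139 + 15) + 3351)*(19036 + 10515) = (1/(-124) + 3351)*29551 = (-1/124 + 3351)*29551 = (415523/124)*29551 = 12279120173/124 ≈ 9.9025e+7)
t(-201, 15)/J + 22943/R(-108, 34) = -132/12279120173/124 + 22943/(-67 - 108 + 34) = -132*124/12279120173 + 22943/(-141) = -16368/12279120173 + 22943*(-1/141) = -16368/12279120173 - 22943/141 = -281719856437027/1731355944393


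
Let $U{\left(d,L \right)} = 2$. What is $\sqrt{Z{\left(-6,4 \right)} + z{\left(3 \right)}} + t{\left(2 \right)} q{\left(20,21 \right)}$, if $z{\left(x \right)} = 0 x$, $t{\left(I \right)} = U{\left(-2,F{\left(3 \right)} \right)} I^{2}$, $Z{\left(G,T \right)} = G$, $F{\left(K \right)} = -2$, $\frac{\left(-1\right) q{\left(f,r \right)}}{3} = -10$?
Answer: $240 + i \sqrt{6} \approx 240.0 + 2.4495 i$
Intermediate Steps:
$q{\left(f,r \right)} = 30$ ($q{\left(f,r \right)} = \left(-3\right) \left(-10\right) = 30$)
$t{\left(I \right)} = 2 I^{2}$
$z{\left(x \right)} = 0$
$\sqrt{Z{\left(-6,4 \right)} + z{\left(3 \right)}} + t{\left(2 \right)} q{\left(20,21 \right)} = \sqrt{-6 + 0} + 2 \cdot 2^{2} \cdot 30 = \sqrt{-6} + 2 \cdot 4 \cdot 30 = i \sqrt{6} + 8 \cdot 30 = i \sqrt{6} + 240 = 240 + i \sqrt{6}$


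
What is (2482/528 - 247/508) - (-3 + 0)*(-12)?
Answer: -1065703/33528 ≈ -31.785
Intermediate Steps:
(2482/528 - 247/508) - (-3 + 0)*(-12) = (2482*(1/528) - 247*1/508) - (-3)*(-12) = (1241/264 - 247/508) - 1*36 = 141305/33528 - 36 = -1065703/33528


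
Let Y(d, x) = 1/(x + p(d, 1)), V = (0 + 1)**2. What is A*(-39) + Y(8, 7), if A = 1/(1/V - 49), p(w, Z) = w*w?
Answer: 939/1136 ≈ 0.82658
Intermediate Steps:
p(w, Z) = w**2
V = 1 (V = 1**2 = 1)
A = -1/48 (A = 1/(1/1 - 49) = 1/(1 - 49) = 1/(-48) = -1/48 ≈ -0.020833)
Y(d, x) = 1/(x + d**2)
A*(-39) + Y(8, 7) = -1/48*(-39) + 1/(7 + 8**2) = 13/16 + 1/(7 + 64) = 13/16 + 1/71 = 939/1136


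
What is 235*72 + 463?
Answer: 17383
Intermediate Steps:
235*72 + 463 = 16920 + 463 = 17383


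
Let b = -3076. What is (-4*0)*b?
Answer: 0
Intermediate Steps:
(-4*0)*b = -4*0*(-3076) = 0*(-3076) = 0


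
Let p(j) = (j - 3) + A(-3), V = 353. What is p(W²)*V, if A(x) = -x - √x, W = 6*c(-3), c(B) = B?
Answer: 114372 - 353*I*√3 ≈ 1.1437e+5 - 611.41*I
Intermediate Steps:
W = -18 (W = 6*(-3) = -18)
p(j) = j - I*√3 (p(j) = (j - 3) + (-1*(-3) - √(-3)) = (-3 + j) + (3 - I*√3) = j - I*√3)
p(W²)*V = ((-18)² - I*√3)*353 = (324 - I*√3)*353 = 114372 - 353*I*√3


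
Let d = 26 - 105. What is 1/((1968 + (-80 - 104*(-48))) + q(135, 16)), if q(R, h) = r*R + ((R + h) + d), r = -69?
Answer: -1/2363 ≈ -0.00042319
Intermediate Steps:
d = -79
q(R, h) = -79 + h - 68*R (q(R, h) = -69*R + ((R + h) - 79) = -69*R + (-79 + R + h) = -79 + h - 68*R)
1/((1968 + (-80 - 104*(-48))) + q(135, 16)) = 1/((1968 + (-80 - 104*(-48))) + (-79 + 16 - 68*135)) = 1/((1968 + (-80 + 4992)) + (-79 + 16 - 9180)) = 1/((1968 + 4912) - 9243) = 1/(6880 - 9243) = 1/(-2363) = -1/2363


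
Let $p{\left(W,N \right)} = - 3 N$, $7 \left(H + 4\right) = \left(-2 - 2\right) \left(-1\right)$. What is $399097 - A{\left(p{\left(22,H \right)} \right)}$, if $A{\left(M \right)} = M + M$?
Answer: $\frac{2793535}{7} \approx 3.9908 \cdot 10^{5}$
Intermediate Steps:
$H = - \frac{24}{7}$ ($H = -4 + \frac{\left(-2 - 2\right) \left(-1\right)}{7} = -4 + \frac{\left(-4\right) \left(-1\right)}{7} = -4 + \frac{1}{7} \cdot 4 = -4 + \frac{4}{7} = - \frac{24}{7} \approx -3.4286$)
$A{\left(M \right)} = 2 M$
$399097 - A{\left(p{\left(22,H \right)} \right)} = 399097 - 2 \left(\left(-3\right) \left(- \frac{24}{7}\right)\right) = 399097 - 2 \cdot \frac{72}{7} = 399097 - \frac{144}{7} = \frac{2793535}{7}$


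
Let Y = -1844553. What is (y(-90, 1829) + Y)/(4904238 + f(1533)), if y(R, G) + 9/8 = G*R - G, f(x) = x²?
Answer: -16087945/58034616 ≈ -0.27721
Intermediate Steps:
y(R, G) = -9/8 - G + G*R (y(R, G) = -9/8 + (G*R - G) = -9/8 + (-G + G*R) = -9/8 - G + G*R)
(y(-90, 1829) + Y)/(4904238 + f(1533)) = ((-9/8 - 1*1829 + 1829*(-90)) - 1844553)/(4904238 + 1533²) = ((-9/8 - 1829 - 164610) - 1844553)/(4904238 + 2350089) = (-1331521/8 - 1844553)/7254327 = -16087945/8*1/7254327 = -16087945/58034616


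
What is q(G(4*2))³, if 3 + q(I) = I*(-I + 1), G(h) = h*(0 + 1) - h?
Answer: -27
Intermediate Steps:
G(h) = 0 (G(h) = h*1 - h = h - h = 0)
q(I) = -3 + I*(1 - I) (q(I) = -3 + I*(-I + 1) = -3 + I*(1 - I))
q(G(4*2))³ = (-3 + 0 - 1*0²)³ = (-3 + 0 - 1*0)³ = (-3 + 0 + 0)³ = (-3)³ = -27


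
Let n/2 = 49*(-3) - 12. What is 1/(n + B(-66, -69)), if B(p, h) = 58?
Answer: -1/260 ≈ -0.0038462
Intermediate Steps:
n = -318 (n = 2*(49*(-3) - 12) = 2*(-147 - 12) = 2*(-159) = -318)
1/(n + B(-66, -69)) = 1/(-318 + 58) = 1/(-260) = -1/260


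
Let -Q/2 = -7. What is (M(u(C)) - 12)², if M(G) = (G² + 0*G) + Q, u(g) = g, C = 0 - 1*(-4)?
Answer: 324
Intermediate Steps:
Q = 14 (Q = -2*(-7) = 14)
C = 4 (C = 0 + 4 = 4)
M(G) = 14 + G² (M(G) = (G² + 0*G) + 14 = (G² + 0) + 14 = G² + 14 = 14 + G²)
(M(u(C)) - 12)² = ((14 + 4²) - 12)² = ((14 + 16) - 12)² = (30 - 12)² = 18² = 324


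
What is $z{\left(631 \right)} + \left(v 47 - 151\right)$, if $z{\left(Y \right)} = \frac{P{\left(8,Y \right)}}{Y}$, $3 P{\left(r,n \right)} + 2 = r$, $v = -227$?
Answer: $- \frac{6827418}{631} \approx -10820.0$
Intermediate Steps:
$P{\left(r,n \right)} = - \frac{2}{3} + \frac{r}{3}$
$z{\left(Y \right)} = \frac{2}{Y}$ ($z{\left(Y \right)} = \frac{- \frac{2}{3} + \frac{1}{3} \cdot 8}{Y} = \frac{- \frac{2}{3} + \frac{8}{3}}{Y} = \frac{2}{Y}$)
$z{\left(631 \right)} + \left(v 47 - 151\right) = \frac{2}{631} - 10820 = - \frac{6827418}{631}$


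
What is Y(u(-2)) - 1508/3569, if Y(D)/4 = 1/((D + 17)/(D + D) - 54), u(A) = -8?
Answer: -1544900/3115737 ≈ -0.49584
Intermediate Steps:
Y(D) = 4/(-54 + (17 + D)/(2*D)) (Y(D) = 4/((D + 17)/(D + D) - 54) = 4/((17 + D)/((2*D)) - 54) = 4/((17 + D)*(1/(2*D)) - 54) = 4/((17 + D)/(2*D) - 54) = 4/(-54 + (17 + D)/(2*D)))
Y(u(-2)) - 1508/3569 = -8*(-8)/(-17 + 107*(-8)) - 1508/3569 = -8*(-8)/(-17 - 856) - 1508*1/3569 = -8*(-8)/(-873) - 1508/3569 = -8*(-8)*(-1/873) - 1508/3569 = -64/873 - 1508/3569 = -1544900/3115737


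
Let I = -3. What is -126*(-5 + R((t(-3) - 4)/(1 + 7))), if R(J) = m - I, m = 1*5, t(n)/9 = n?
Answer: -378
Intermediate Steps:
t(n) = 9*n
m = 5
R(J) = 8 (R(J) = 5 - 1*(-3) = 5 + 3 = 8)
-126*(-5 + R((t(-3) - 4)/(1 + 7))) = -126*(-5 + 8) = -126*3 = -378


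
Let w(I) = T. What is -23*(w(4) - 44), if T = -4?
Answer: 1104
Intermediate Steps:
w(I) = -4
-23*(w(4) - 44) = -23*(-4 - 44) = -23*(-48) = 1104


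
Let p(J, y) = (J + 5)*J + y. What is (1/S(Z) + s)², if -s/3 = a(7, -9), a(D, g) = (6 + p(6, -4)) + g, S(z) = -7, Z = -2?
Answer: 1537600/49 ≈ 31380.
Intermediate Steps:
p(J, y) = y + J*(5 + J) (p(J, y) = (5 + J)*J + y = J*(5 + J) + y = y + J*(5 + J))
a(D, g) = 68 + g (a(D, g) = (6 + (-4 + 6² + 5*6)) + g = (6 + (-4 + 36 + 30)) + g = (6 + 62) + g = 68 + g)
s = -177 (s = -3*(68 - 9) = -3*59 = -177)
(1/S(Z) + s)² = (1/(-7) - 177)² = (-⅐ - 177)² = (-1240/7)² = 1537600/49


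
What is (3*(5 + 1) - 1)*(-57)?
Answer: -969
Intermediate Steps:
(3*(5 + 1) - 1)*(-57) = (3*6 - 1)*(-57) = (18 - 1)*(-57) = 17*(-57) = -969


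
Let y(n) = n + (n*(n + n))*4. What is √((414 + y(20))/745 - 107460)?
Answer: I*√59640279170/745 ≈ 327.8*I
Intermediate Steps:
y(n) = n + 8*n² (y(n) = n + (n*(2*n))*4 = n + (2*n²)*4 = n + 8*n²)
√((414 + y(20))/745 - 107460) = √((414 + 20*(1 + 8*20))/745 - 107460) = √((414 + 20*(1 + 160))*(1/745) - 107460) = √((414 + 20*161)*(1/745) - 107460) = √((414 + 3220)*(1/745) - 107460) = √(3634*(1/745) - 107460) = √(3634/745 - 107460) = √(-80054066/745) = I*√59640279170/745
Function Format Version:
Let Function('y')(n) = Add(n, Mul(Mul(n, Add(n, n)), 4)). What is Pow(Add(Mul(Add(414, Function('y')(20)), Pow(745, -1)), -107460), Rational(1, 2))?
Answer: Mul(Rational(1, 745), I, Pow(59640279170, Rational(1, 2))) ≈ Mul(327.80, I)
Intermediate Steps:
Function('y')(n) = Add(n, Mul(8, Pow(n, 2))) (Function('y')(n) = Add(n, Mul(Mul(n, Mul(2, n)), 4)) = Add(n, Mul(Mul(2, Pow(n, 2)), 4)) = Add(n, Mul(8, Pow(n, 2))))
Pow(Add(Mul(Add(414, Function('y')(20)), Pow(745, -1)), -107460), Rational(1, 2)) = Pow(Add(Mul(Add(414, Mul(20, Add(1, Mul(8, 20)))), Pow(745, -1)), -107460), Rational(1, 2)) = Pow(Add(Mul(Add(414, Mul(20, Add(1, 160))), Rational(1, 745)), -107460), Rational(1, 2)) = Pow(Add(Mul(Add(414, Mul(20, 161)), Rational(1, 745)), -107460), Rational(1, 2)) = Pow(Add(Mul(Add(414, 3220), Rational(1, 745)), -107460), Rational(1, 2)) = Pow(Add(Mul(3634, Rational(1, 745)), -107460), Rational(1, 2)) = Pow(Add(Rational(3634, 745), -107460), Rational(1, 2)) = Pow(Rational(-80054066, 745), Rational(1, 2)) = Mul(Rational(1, 745), I, Pow(59640279170, Rational(1, 2)))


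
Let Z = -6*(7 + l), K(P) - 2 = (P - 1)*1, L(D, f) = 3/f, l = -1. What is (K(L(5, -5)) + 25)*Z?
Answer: -4572/5 ≈ -914.40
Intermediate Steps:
K(P) = 1 + P (K(P) = 2 + (P - 1)*1 = 2 + (-1 + P)*1 = 2 + (-1 + P) = 1 + P)
Z = -36 (Z = -6*(7 - 1) = -6*6 = -36)
(K(L(5, -5)) + 25)*Z = ((1 + 3/(-5)) + 25)*(-36) = ((1 + 3*(-1/5)) + 25)*(-36) = ((1 - 3/5) + 25)*(-36) = (2/5 + 25)*(-36) = (127/5)*(-36) = -4572/5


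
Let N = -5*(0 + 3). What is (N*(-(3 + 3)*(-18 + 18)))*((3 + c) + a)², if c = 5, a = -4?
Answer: 0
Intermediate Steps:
N = -15 (N = -5*3 = -15)
(N*(-(3 + 3)*(-18 + 18)))*((3 + c) + a)² = (-(-15)*(3 + 3)*(-18 + 18))*((3 + 5) - 4)² = (-(-15)*6*0)*(8 - 4)² = -(-15)*0*4² = -15*0*16 = 0*16 = 0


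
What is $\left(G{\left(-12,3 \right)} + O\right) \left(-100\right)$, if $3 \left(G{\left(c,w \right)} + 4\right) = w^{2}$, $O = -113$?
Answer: $11400$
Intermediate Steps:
$G{\left(c,w \right)} = -4 + \frac{w^{2}}{3}$
$\left(G{\left(-12,3 \right)} + O\right) \left(-100\right) = \left(\left(-4 + \frac{3^{2}}{3}\right) - 113\right) \left(-100\right) = \left(\left(-4 + \frac{1}{3} \cdot 9\right) - 113\right) \left(-100\right) = \left(\left(-4 + 3\right) - 113\right) \left(-100\right) = \left(-1 - 113\right) \left(-100\right) = \left(-114\right) \left(-100\right) = 11400$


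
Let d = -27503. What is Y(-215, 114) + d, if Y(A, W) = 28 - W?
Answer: -27589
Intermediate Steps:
Y(-215, 114) + d = (28 - 1*114) - 27503 = (28 - 114) - 27503 = -86 - 27503 = -27589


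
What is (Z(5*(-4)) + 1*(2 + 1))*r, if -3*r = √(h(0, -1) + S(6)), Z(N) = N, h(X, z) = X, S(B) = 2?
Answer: 17*√2/3 ≈ 8.0139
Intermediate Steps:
r = -√2/3 (r = -√(0 + 2)/3 = -√2/3 ≈ -0.47140)
(Z(5*(-4)) + 1*(2 + 1))*r = (5*(-4) + 1*(2 + 1))*(-√2/3) = (-20 + 1*3)*(-√2/3) = (-20 + 3)*(-√2/3) = -(-17)*√2/3 = 17*√2/3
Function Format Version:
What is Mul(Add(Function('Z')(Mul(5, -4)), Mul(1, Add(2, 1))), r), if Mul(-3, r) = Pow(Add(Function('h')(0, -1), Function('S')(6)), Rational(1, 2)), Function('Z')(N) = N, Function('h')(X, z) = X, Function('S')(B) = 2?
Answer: Mul(Rational(17, 3), Pow(2, Rational(1, 2))) ≈ 8.0139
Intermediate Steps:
r = Mul(Rational(-1, 3), Pow(2, Rational(1, 2))) (r = Mul(Rational(-1, 3), Pow(Add(0, 2), Rational(1, 2))) = Mul(Rational(-1, 3), Pow(2, Rational(1, 2))) ≈ -0.47140)
Mul(Add(Function('Z')(Mul(5, -4)), Mul(1, Add(2, 1))), r) = Mul(Add(Mul(5, -4), Mul(1, Add(2, 1))), Mul(Rational(-1, 3), Pow(2, Rational(1, 2)))) = Mul(Add(-20, Mul(1, 3)), Mul(Rational(-1, 3), Pow(2, Rational(1, 2)))) = Mul(Add(-20, 3), Mul(Rational(-1, 3), Pow(2, Rational(1, 2)))) = Mul(-17, Mul(Rational(-1, 3), Pow(2, Rational(1, 2)))) = Mul(Rational(17, 3), Pow(2, Rational(1, 2)))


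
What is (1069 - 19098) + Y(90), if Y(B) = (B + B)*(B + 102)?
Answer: 16531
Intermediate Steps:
Y(B) = 2*B*(102 + B) (Y(B) = (2*B)*(102 + B) = 2*B*(102 + B))
(1069 - 19098) + Y(90) = (1069 - 19098) + 2*90*(102 + 90) = -18029 + 2*90*192 = -18029 + 34560 = 16531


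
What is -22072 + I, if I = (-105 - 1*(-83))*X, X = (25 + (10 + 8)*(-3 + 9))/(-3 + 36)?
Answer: -66482/3 ≈ -22161.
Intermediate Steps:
X = 133/33 (X = (25 + 18*6)/33 = (25 + 108)*(1/33) = 133*(1/33) = 133/33 ≈ 4.0303)
I = -266/3 (I = (-105 - 1*(-83))*(133/33) = (-105 + 83)*(133/33) = -22*133/33 = -266/3 ≈ -88.667)
-22072 + I = -22072 - 266/3 = -66482/3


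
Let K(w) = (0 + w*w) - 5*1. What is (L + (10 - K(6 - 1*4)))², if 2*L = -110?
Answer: 1936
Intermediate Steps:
L = -55 (L = (½)*(-110) = -55)
K(w) = -5 + w² (K(w) = (0 + w²) - 5 = w² - 5 = -5 + w²)
(L + (10 - K(6 - 1*4)))² = (-55 + (10 - (-5 + (6 - 1*4)²)))² = (-55 + (10 - (-5 + (6 - 4)²)))² = (-55 + (10 - (-5 + 2²)))² = (-55 + (10 - (-5 + 4)))² = (-55 + (10 - 1*(-1)))² = (-55 + (10 + 1))² = (-55 + 11)² = (-44)² = 1936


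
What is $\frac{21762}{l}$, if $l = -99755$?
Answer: $- \frac{21762}{99755} \approx -0.21815$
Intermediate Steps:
$\frac{21762}{l} = \frac{21762}{-99755} = 21762 \left(- \frac{1}{99755}\right) = - \frac{21762}{99755}$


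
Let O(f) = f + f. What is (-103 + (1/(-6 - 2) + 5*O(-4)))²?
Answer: 1311025/64 ≈ 20485.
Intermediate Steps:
O(f) = 2*f
(-103 + (1/(-6 - 2) + 5*O(-4)))² = (-103 + (1/(-6 - 2) + 5*(2*(-4))))² = (-103 + (1/(-8) + 5*(-8)))² = (-103 + (-⅛ - 40))² = (-103 - 321/8)² = (-1145/8)² = 1311025/64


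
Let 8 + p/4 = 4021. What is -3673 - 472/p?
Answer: -14739867/4013 ≈ -3673.0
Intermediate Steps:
p = 16052 (p = -32 + 4*4021 = -32 + 16084 = 16052)
-3673 - 472/p = -3673 - 472/16052 = -3673 - 1*118/4013 = -3673 - 118/4013 = -14739867/4013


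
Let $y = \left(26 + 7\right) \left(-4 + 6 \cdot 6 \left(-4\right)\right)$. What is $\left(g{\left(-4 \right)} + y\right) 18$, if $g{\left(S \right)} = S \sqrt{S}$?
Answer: $-87912 - 144 i \approx -87912.0 - 144.0 i$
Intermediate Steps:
$g{\left(S \right)} = S^{\frac{3}{2}}$
$y = -4884$ ($y = 33 \left(-4 + 36 \left(-4\right)\right) = 33 \left(-4 - 144\right) = 33 \left(-148\right) = -4884$)
$\left(g{\left(-4 \right)} + y\right) 18 = \left(\left(-4\right)^{\frac{3}{2}} - 4884\right) 18 = \left(- 8 i - 4884\right) 18 = \left(-4884 - 8 i\right) 18 = -87912 - 144 i$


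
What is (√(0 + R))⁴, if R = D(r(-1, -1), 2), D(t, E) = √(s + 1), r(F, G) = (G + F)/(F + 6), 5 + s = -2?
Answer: -6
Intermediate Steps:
s = -7 (s = -5 - 2 = -7)
r(F, G) = (F + G)/(6 + F)
D(t, E) = I*√6 (D(t, E) = √(-7 + 1) = √(-6) = I*√6)
R = I*√6 ≈ 2.4495*I
(√(0 + R))⁴ = (√(0 + I*√6))⁴ = (√(I*√6))⁴ = (6^(¼)*√I)⁴ = -6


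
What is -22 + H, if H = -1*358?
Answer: -380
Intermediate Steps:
H = -358
-22 + H = -22 - 358 = -380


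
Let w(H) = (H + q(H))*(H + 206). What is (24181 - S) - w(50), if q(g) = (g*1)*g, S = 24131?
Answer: -652750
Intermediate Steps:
q(g) = g**2 (q(g) = g*g = g**2)
w(H) = (206 + H)*(H + H**2) (w(H) = (H + H**2)*(H + 206) = (H + H**2)*(206 + H) = (206 + H)*(H + H**2))
(24181 - S) - w(50) = (24181 - 1*24131) - 50*(206 + 50**2 + 207*50) = (24181 - 24131) - 50*(206 + 2500 + 10350) = 50 - 50*13056 = 50 - 1*652800 = 50 - 652800 = -652750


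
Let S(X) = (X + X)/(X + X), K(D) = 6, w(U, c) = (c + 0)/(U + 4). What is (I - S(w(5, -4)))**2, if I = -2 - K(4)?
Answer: 81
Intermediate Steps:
w(U, c) = c/(4 + U)
S(X) = 1 (S(X) = (2*X)/((2*X)) = (2*X)*(1/(2*X)) = 1)
I = -8 (I = -2 - 1*6 = -2 - 6 = -8)
(I - S(w(5, -4)))**2 = (-8 - 1*1)**2 = (-8 - 1)**2 = (-9)**2 = 81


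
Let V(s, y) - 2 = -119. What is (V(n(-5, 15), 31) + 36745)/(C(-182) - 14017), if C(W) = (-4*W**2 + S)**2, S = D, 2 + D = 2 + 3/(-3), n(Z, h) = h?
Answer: 9157/4388860248 ≈ 2.0864e-6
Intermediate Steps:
V(s, y) = -117 (V(s, y) = 2 - 119 = -117)
D = -1 (D = -2 + (2 + 3/(-3)) = -2 + (2 + 3*(-1/3)) = -2 + (2 - 1) = -2 + 1 = -1)
S = -1
C(W) = (-1 - 4*W**2)**2 (C(W) = (-4*W**2 - 1)**2 = (-1 - 4*W**2)**2)
(V(n(-5, 15), 31) + 36745)/(C(-182) - 14017) = (-117 + 36745)/((1 + 4*(-182)**2)**2 - 14017) = 36628/((1 + 4*33124)**2 - 14017) = 36628/((1 + 132496)**2 - 14017) = 36628/(132497**2 - 14017) = 36628/(17555455009 - 14017) = 36628/17555440992 = 36628*(1/17555440992) = 9157/4388860248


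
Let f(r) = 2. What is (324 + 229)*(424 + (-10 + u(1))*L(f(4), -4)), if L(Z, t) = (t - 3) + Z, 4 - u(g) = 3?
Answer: 259357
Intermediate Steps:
u(g) = 1 (u(g) = 4 - 1*3 = 4 - 3 = 1)
L(Z, t) = -3 + Z + t (L(Z, t) = (-3 + t) + Z = -3 + Z + t)
(324 + 229)*(424 + (-10 + u(1))*L(f(4), -4)) = (324 + 229)*(424 + (-10 + 1)*(-3 + 2 - 4)) = 553*(424 - 9*(-5)) = 553*(424 + 45) = 553*469 = 259357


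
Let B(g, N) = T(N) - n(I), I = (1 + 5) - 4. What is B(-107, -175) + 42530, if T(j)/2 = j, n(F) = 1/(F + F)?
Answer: 168719/4 ≈ 42180.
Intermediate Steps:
I = 2 (I = 6 - 4 = 2)
n(F) = 1/(2*F)
T(j) = 2*j
B(g, N) = -¼ + 2*N (B(g, N) = 2*N - 1/(2*2) = 2*N - 1*¼ = 2*N - ¼ = -¼ + 2*N)
B(-107, -175) + 42530 = (-¼ + 2*(-175)) + 42530 = (-¼ - 350) + 42530 = -1401/4 + 42530 = 168719/4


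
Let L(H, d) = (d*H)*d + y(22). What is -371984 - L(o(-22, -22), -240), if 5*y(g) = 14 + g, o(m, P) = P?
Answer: 4476044/5 ≈ 8.9521e+5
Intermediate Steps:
y(g) = 14/5 + g/5 (y(g) = (14 + g)/5 = 14/5 + g/5)
L(H, d) = 36/5 + H*d**2 (L(H, d) = (d*H)*d + (14/5 + (1/5)*22) = (H*d)*d + (14/5 + 22/5) = H*d**2 + 36/5 = 36/5 + H*d**2)
-371984 - L(o(-22, -22), -240) = -371984 - (36/5 - 22*(-240)**2) = -371984 - (36/5 - 22*57600) = -371984 - (36/5 - 1267200) = -371984 - 1*(-6335964/5) = -371984 + 6335964/5 = 4476044/5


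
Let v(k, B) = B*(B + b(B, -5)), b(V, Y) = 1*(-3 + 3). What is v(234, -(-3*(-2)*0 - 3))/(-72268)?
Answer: -9/72268 ≈ -0.00012454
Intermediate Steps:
b(V, Y) = 0 (b(V, Y) = 1*0 = 0)
v(k, B) = B² (v(k, B) = B*(B + 0) = B*B = B²)
v(234, -(-3*(-2)*0 - 3))/(-72268) = (-(-3*(-2)*0 - 3))²/(-72268) = (-(6*0 - 3))²*(-1/72268) = (-(0 - 3))²*(-1/72268) = (-1*(-3))²*(-1/72268) = 3²*(-1/72268) = 9*(-1/72268) = -9/72268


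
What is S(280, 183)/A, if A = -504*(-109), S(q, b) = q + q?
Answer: 10/981 ≈ 0.010194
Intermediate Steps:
S(q, b) = 2*q
A = 54936
S(280, 183)/A = (2*280)/54936 = 560*(1/54936) = 10/981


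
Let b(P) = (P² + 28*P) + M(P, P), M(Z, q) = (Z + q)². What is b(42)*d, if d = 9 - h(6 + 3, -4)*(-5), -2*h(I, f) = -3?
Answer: 164934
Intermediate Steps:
h(I, f) = 3/2 (h(I, f) = -½*(-3) = 3/2)
b(P) = 5*P² + 28*P (b(P) = (P² + 28*P) + (P + P)² = (P² + 28*P) + (2*P)² = (P² + 28*P) + 4*P² = 5*P² + 28*P)
d = 33/2 (d = 9 - 3*(-5)/2 = 9 - 1*(-15/2) = 9 + 15/2 = 33/2 ≈ 16.500)
b(42)*d = (42*(28 + 5*42))*(33/2) = (42*(28 + 210))*(33/2) = (42*238)*(33/2) = 9996*(33/2) = 164934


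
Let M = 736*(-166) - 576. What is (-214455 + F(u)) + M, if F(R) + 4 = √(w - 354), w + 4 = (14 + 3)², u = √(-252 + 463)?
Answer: -337211 + I*√69 ≈ -3.3721e+5 + 8.3066*I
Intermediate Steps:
u = √211 ≈ 14.526
w = 285 (w = -4 + (14 + 3)² = -4 + 17² = -4 + 289 = 285)
F(R) = -4 + I*√69 (F(R) = -4 + √(285 - 354) = -4 + √(-69) = -4 + I*√69)
M = -122752 (M = -122176 - 576 = -122752)
(-214455 + F(u)) + M = (-214455 + (-4 + I*√69)) - 122752 = (-214459 + I*√69) - 122752 = -337211 + I*√69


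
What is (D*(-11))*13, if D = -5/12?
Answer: 715/12 ≈ 59.583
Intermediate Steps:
D = -5/12 (D = -5*1/12 = -5/12 ≈ -0.41667)
(D*(-11))*13 = -5/12*(-11)*13 = (55/12)*13 = 715/12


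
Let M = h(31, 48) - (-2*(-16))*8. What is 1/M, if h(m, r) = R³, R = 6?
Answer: -1/40 ≈ -0.025000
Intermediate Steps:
h(m, r) = 216 (h(m, r) = 6³ = 216)
M = -40 (M = 216 - (-2*(-16))*8 = 216 - 32*8 = 216 - 1*256 = 216 - 256 = -40)
1/M = 1/(-40) = -1/40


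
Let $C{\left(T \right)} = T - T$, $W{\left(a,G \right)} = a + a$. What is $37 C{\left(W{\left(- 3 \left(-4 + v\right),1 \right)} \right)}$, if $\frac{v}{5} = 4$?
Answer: $0$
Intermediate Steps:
$v = 20$ ($v = 5 \cdot 4 = 20$)
$W{\left(a,G \right)} = 2 a$
$C{\left(T \right)} = 0$
$37 C{\left(W{\left(- 3 \left(-4 + v\right),1 \right)} \right)} = 37 \cdot 0 = 0$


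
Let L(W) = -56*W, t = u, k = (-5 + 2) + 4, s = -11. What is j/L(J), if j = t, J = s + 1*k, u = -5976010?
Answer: -597601/56 ≈ -10671.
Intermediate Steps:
k = 1 (k = -3 + 4 = 1)
t = -5976010
J = -10 (J = -11 + 1*1 = -11 + 1 = -10)
j = -5976010
j/L(J) = -5976010/((-56*(-10))) = -5976010/560 = -5976010*1/560 = -597601/56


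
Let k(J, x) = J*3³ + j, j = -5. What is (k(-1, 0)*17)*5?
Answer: -2720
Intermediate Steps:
k(J, x) = -5 + 27*J (k(J, x) = J*3³ - 5 = J*27 - 5 = 27*J - 5 = -5 + 27*J)
(k(-1, 0)*17)*5 = ((-5 + 27*(-1))*17)*5 = ((-5 - 27)*17)*5 = -32*17*5 = -544*5 = -2720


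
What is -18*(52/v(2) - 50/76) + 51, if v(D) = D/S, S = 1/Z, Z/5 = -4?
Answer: 8193/95 ≈ 86.242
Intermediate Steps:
Z = -20 (Z = 5*(-4) = -20)
S = -1/20 (S = 1/(-20) = -1/20 ≈ -0.050000)
v(D) = -20*D (v(D) = D/(-1/20) = D*(-20) = -20*D)
-18*(52/v(2) - 50/76) + 51 = -18*(52/((-20*2)) - 50/76) + 51 = -18*(52/(-40) - 50*1/76) + 51 = -18*(52*(-1/40) - 25/38) + 51 = -18*(-13/10 - 25/38) + 51 = -18*(-186/95) + 51 = 3348/95 + 51 = 8193/95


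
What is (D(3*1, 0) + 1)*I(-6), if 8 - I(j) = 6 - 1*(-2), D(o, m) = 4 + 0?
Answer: 0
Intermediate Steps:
D(o, m) = 4
I(j) = 0 (I(j) = 8 - (6 - 1*(-2)) = 8 - (6 + 2) = 8 - 1*8 = 8 - 8 = 0)
(D(3*1, 0) + 1)*I(-6) = (4 + 1)*0 = 5*0 = 0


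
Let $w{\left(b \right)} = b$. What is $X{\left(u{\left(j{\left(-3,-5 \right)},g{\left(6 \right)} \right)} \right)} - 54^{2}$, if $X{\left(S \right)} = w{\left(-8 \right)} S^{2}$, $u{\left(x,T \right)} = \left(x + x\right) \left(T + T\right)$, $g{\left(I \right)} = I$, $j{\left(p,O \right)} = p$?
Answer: $-44388$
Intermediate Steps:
$u{\left(x,T \right)} = 4 T x$ ($u{\left(x,T \right)} = 2 x 2 T = 4 T x$)
$X{\left(S \right)} = - 8 S^{2}$
$X{\left(u{\left(j{\left(-3,-5 \right)},g{\left(6 \right)} \right)} \right)} - 54^{2} = - 8 \left(4 \cdot 6 \left(-3\right)\right)^{2} - 54^{2} = - 8 \left(-72\right)^{2} - 2916 = \left(-8\right) 5184 - 2916 = -41472 - 2916 = -44388$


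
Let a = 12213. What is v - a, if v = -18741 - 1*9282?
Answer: -40236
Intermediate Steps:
v = -28023 (v = -18741 - 9282 = -28023)
v - a = -28023 - 1*12213 = -28023 - 12213 = -40236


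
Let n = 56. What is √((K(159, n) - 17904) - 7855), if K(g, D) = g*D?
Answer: I*√16855 ≈ 129.83*I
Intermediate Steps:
K(g, D) = D*g
√((K(159, n) - 17904) - 7855) = √((56*159 - 17904) - 7855) = √((8904 - 17904) - 7855) = √(-9000 - 7855) = √(-16855) = I*√16855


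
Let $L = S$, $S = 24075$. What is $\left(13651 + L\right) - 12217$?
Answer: $25509$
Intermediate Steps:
$L = 24075$
$\left(13651 + L\right) - 12217 = \left(13651 + 24075\right) - 12217 = 37726 - 12217 = 25509$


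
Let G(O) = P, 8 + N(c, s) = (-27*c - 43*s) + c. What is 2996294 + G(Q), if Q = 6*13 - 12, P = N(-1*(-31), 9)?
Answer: 2995093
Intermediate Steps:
N(c, s) = -8 - 43*s - 26*c (N(c, s) = -8 + ((-27*c - 43*s) + c) = -8 + ((-43*s - 27*c) + c) = -8 + (-43*s - 26*c) = -8 - 43*s - 26*c)
P = -1201 (P = -8 - 43*9 - (-26)*(-31) = -8 - 387 - 26*31 = -8 - 387 - 806 = -1201)
Q = 66 (Q = 78 - 12 = 66)
G(O) = -1201
2996294 + G(Q) = 2996294 - 1201 = 2995093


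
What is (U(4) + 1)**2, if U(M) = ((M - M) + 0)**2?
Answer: 1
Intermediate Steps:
U(M) = 0 (U(M) = (0 + 0)**2 = 0**2 = 0)
(U(4) + 1)**2 = (0 + 1)**2 = 1**2 = 1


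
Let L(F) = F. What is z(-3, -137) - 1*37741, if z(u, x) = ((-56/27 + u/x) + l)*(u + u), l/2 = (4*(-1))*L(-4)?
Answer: -46756207/1233 ≈ -37921.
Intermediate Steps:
l = 32 (l = 2*((4*(-1))*(-4)) = 2*(-4*(-4)) = 2*16 = 32)
z(u, x) = 2*u*(808/27 + u/x) (z(u, x) = ((-56/27 + u/x) + 32)*(u + u) = ((-56*1/27 + u/x) + 32)*(2*u) = ((-56/27 + u/x) + 32)*(2*u) = (808/27 + u/x)*(2*u) = 2*u*(808/27 + u/x))
z(-3, -137) - 1*37741 = ((1616/27)*(-3) + 2*(-3)²/(-137)) - 1*37741 = (-1616/9 + 2*9*(-1/137)) - 37741 = (-1616/9 - 18/137) - 37741 = -221554/1233 - 37741 = -46756207/1233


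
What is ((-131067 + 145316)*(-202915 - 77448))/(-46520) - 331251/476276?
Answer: 475663989178573/5539089880 ≈ 85874.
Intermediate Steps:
((-131067 + 145316)*(-202915 - 77448))/(-46520) - 331251/476276 = (14249*(-280363))*(-1/46520) - 331251*1/476276 = -3994892387*(-1/46520) - 331251/476276 = 3994892387/46520 - 331251/476276 = 475663989178573/5539089880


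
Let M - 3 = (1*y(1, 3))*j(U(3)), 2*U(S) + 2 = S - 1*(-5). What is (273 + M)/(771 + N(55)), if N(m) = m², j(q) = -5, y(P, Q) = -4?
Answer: 74/949 ≈ 0.077977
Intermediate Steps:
U(S) = 3/2 + S/2 (U(S) = -1 + (S - 1*(-5))/2 = -1 + (S + 5)/2 = -1 + (5 + S)/2 = -1 + (5/2 + S/2) = 3/2 + S/2)
M = 23 (M = 3 + (1*(-4))*(-5) = 3 - 4*(-5) = 3 + 20 = 23)
(273 + M)/(771 + N(55)) = (273 + 23)/(771 + 55²) = 296/(771 + 3025) = 296/3796 = 296*(1/3796) = 74/949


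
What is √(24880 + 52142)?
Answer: 3*√8558 ≈ 277.53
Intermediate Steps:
√(24880 + 52142) = √77022 = 3*√8558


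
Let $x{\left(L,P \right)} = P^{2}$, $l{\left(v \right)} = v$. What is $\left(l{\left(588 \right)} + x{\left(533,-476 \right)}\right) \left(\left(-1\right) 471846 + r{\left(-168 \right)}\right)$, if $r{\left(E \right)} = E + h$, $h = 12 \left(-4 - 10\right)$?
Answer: $-107262751848$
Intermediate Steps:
$h = -168$ ($h = 12 \left(-14\right) = -168$)
$r{\left(E \right)} = -168 + E$ ($r{\left(E \right)} = E - 168 = -168 + E$)
$\left(l{\left(588 \right)} + x{\left(533,-476 \right)}\right) \left(\left(-1\right) 471846 + r{\left(-168 \right)}\right) = \left(588 + \left(-476\right)^{2}\right) \left(\left(-1\right) 471846 - 336\right) = \left(588 + 226576\right) \left(-471846 - 336\right) = 227164 \left(-472182\right) = -107262751848$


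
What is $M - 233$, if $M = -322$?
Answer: $-555$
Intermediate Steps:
$M - 233 = -322 - 233 = -555$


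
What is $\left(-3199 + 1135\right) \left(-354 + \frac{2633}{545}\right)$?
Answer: $\frac{392773008}{545} \approx 7.2068 \cdot 10^{5}$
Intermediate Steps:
$\left(-3199 + 1135\right) \left(-354 + \frac{2633}{545}\right) = - 2064 \left(-354 + 2633 \cdot \frac{1}{545}\right) = - 2064 \left(-354 + \frac{2633}{545}\right) = \left(-2064\right) \left(- \frac{190297}{545}\right) = \frac{392773008}{545}$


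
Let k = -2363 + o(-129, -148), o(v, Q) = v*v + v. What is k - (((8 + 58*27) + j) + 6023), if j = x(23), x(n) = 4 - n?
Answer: 6571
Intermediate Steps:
j = -19 (j = 4 - 1*23 = 4 - 23 = -19)
o(v, Q) = v + v² (o(v, Q) = v² + v = v + v²)
k = 14149 (k = -2363 - 129*(1 - 129) = -2363 - 129*(-128) = -2363 + 16512 = 14149)
k - (((8 + 58*27) + j) + 6023) = 14149 - (((8 + 58*27) - 19) + 6023) = 14149 - (((8 + 1566) - 19) + 6023) = 14149 - ((1574 - 19) + 6023) = 14149 - (1555 + 6023) = 14149 - 1*7578 = 14149 - 7578 = 6571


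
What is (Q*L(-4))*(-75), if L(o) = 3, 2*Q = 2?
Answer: -225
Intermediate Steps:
Q = 1 (Q = (½)*2 = 1)
(Q*L(-4))*(-75) = (1*3)*(-75) = 3*(-75) = -225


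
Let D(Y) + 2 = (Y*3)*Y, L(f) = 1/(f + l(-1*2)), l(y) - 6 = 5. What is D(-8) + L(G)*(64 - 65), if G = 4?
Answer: 2849/15 ≈ 189.93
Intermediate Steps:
l(y) = 11 (l(y) = 6 + 5 = 11)
L(f) = 1/(11 + f) (L(f) = 1/(f + 11) = 1/(11 + f))
D(Y) = -2 + 3*Y² (D(Y) = -2 + (Y*3)*Y = -2 + (3*Y)*Y = -2 + 3*Y²)
D(-8) + L(G)*(64 - 65) = (-2 + 3*(-8)²) + (64 - 65)/(11 + 4) = (-2 + 3*64) - 1/15 = (-2 + 192) + (1/15)*(-1) = 190 - 1/15 = 2849/15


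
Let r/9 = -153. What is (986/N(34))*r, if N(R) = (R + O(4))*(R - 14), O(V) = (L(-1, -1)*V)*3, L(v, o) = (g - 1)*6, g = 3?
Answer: -678861/1780 ≈ -381.38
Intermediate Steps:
r = -1377 (r = 9*(-153) = -1377)
L(v, o) = 12 (L(v, o) = (3 - 1)*6 = 2*6 = 12)
O(V) = 36*V (O(V) = (12*V)*3 = 36*V)
N(R) = (-14 + R)*(144 + R) (N(R) = (R + 36*4)*(R - 14) = (R + 144)*(-14 + R) = (144 + R)*(-14 + R) = (-14 + R)*(144 + R))
(986/N(34))*r = (986/(-2016 + 34² + 130*34))*(-1377) = (986/(-2016 + 1156 + 4420))*(-1377) = (986/3560)*(-1377) = (986*(1/3560))*(-1377) = (493/1780)*(-1377) = -678861/1780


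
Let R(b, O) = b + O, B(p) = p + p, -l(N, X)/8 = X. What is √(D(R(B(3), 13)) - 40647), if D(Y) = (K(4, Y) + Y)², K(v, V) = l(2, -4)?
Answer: I*√38046 ≈ 195.05*I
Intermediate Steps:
l(N, X) = -8*X
K(v, V) = 32 (K(v, V) = -8*(-4) = 32)
B(p) = 2*p
R(b, O) = O + b
D(Y) = (32 + Y)²
√(D(R(B(3), 13)) - 40647) = √((32 + (13 + 2*3))² - 40647) = √((32 + (13 + 6))² - 40647) = √((32 + 19)² - 40647) = √(51² - 40647) = √(2601 - 40647) = √(-38046) = I*√38046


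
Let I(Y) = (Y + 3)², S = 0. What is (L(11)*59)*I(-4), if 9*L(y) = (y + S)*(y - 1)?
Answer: 6490/9 ≈ 721.11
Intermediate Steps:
I(Y) = (3 + Y)²
L(y) = y*(-1 + y)/9 (L(y) = ((y + 0)*(y - 1))/9 = (y*(-1 + y))/9 = y*(-1 + y)/9)
(L(11)*59)*I(-4) = (((⅑)*11*(-1 + 11))*59)*(3 - 4)² = (((⅑)*11*10)*59)*(-1)² = ((110/9)*59)*1 = (6490/9)*1 = 6490/9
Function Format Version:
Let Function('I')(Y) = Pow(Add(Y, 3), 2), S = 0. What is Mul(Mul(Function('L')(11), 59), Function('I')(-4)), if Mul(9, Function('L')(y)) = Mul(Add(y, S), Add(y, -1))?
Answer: Rational(6490, 9) ≈ 721.11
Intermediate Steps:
Function('I')(Y) = Pow(Add(3, Y), 2)
Function('L')(y) = Mul(Rational(1, 9), y, Add(-1, y)) (Function('L')(y) = Mul(Rational(1, 9), Mul(Add(y, 0), Add(y, -1))) = Mul(Rational(1, 9), Mul(y, Add(-1, y))) = Mul(Rational(1, 9), y, Add(-1, y)))
Mul(Mul(Function('L')(11), 59), Function('I')(-4)) = Mul(Mul(Mul(Rational(1, 9), 11, Add(-1, 11)), 59), Pow(Add(3, -4), 2)) = Mul(Mul(Mul(Rational(1, 9), 11, 10), 59), Pow(-1, 2)) = Mul(Mul(Rational(110, 9), 59), 1) = Mul(Rational(6490, 9), 1) = Rational(6490, 9)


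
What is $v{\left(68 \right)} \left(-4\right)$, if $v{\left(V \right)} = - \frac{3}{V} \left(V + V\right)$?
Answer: $24$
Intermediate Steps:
$v{\left(V \right)} = -6$ ($v{\left(V \right)} = - \frac{3}{V} 2 V = -6$)
$v{\left(68 \right)} \left(-4\right) = \left(-6\right) \left(-4\right) = 24$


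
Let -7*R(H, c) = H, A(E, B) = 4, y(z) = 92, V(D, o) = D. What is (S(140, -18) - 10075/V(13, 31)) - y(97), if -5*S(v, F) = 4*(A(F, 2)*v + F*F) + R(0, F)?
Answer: -7871/5 ≈ -1574.2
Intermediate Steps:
R(H, c) = -H/7
S(v, F) = -16*v/5 - 4*F²/5 (S(v, F) = -(4*(4*v + F*F) - ⅐*0)/5 = -(4*(4*v + F²) + 0)/5 = -(4*(F² + 4*v) + 0)/5 = -((4*F² + 16*v) + 0)/5 = -(4*F² + 16*v)/5 = -16*v/5 - 4*F²/5)
(S(140, -18) - 10075/V(13, 31)) - y(97) = ((-16/5*140 - ⅘*(-18)²) - 10075/13) - 1*92 = ((-448 - ⅘*324) - 10075/13) - 92 = ((-448 - 1296/5) - 1*775) - 92 = (-3536/5 - 775) - 92 = -7411/5 - 92 = -7871/5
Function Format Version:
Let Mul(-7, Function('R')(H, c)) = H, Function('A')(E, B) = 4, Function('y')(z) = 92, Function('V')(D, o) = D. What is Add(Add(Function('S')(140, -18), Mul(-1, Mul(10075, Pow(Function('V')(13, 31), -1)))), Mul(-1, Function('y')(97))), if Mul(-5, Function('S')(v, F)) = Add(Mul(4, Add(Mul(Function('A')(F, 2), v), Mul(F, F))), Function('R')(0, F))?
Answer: Rational(-7871, 5) ≈ -1574.2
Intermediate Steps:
Function('R')(H, c) = Mul(Rational(-1, 7), H)
Function('S')(v, F) = Add(Mul(Rational(-16, 5), v), Mul(Rational(-4, 5), Pow(F, 2))) (Function('S')(v, F) = Mul(Rational(-1, 5), Add(Mul(4, Add(Mul(4, v), Mul(F, F))), Mul(Rational(-1, 7), 0))) = Mul(Rational(-1, 5), Add(Mul(4, Add(Mul(4, v), Pow(F, 2))), 0)) = Mul(Rational(-1, 5), Add(Mul(4, Add(Pow(F, 2), Mul(4, v))), 0)) = Mul(Rational(-1, 5), Add(Add(Mul(4, Pow(F, 2)), Mul(16, v)), 0)) = Mul(Rational(-1, 5), Add(Mul(4, Pow(F, 2)), Mul(16, v))) = Add(Mul(Rational(-16, 5), v), Mul(Rational(-4, 5), Pow(F, 2))))
Add(Add(Function('S')(140, -18), Mul(-1, Mul(10075, Pow(Function('V')(13, 31), -1)))), Mul(-1, Function('y')(97))) = Add(Add(Add(Mul(Rational(-16, 5), 140), Mul(Rational(-4, 5), Pow(-18, 2))), Mul(-1, Mul(10075, Pow(13, -1)))), Mul(-1, 92)) = Add(Add(Add(-448, Mul(Rational(-4, 5), 324)), Mul(-1, Mul(10075, Rational(1, 13)))), -92) = Add(Add(Add(-448, Rational(-1296, 5)), Mul(-1, 775)), -92) = Add(Add(Rational(-3536, 5), -775), -92) = Add(Rational(-7411, 5), -92) = Rational(-7871, 5)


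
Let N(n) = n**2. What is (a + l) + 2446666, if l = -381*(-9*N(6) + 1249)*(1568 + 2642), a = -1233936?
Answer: -1482496520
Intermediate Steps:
l = -1483709250 (l = -381*(-9*6**2 + 1249)*(1568 + 2642) = -381*(-9*36 + 1249)*4210 = -381*(-324 + 1249)*4210 = -352425*4210 = -381*3894250 = -1483709250)
(a + l) + 2446666 = (-1233936 - 1483709250) + 2446666 = -1484943186 + 2446666 = -1482496520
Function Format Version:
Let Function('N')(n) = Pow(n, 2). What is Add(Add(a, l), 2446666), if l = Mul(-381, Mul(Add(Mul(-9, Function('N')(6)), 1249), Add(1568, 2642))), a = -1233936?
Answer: -1482496520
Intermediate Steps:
l = -1483709250 (l = Mul(-381, Mul(Add(Mul(-9, Pow(6, 2)), 1249), Add(1568, 2642))) = Mul(-381, Mul(Add(Mul(-9, 36), 1249), 4210)) = Mul(-381, Mul(Add(-324, 1249), 4210)) = Mul(-381, Mul(925, 4210)) = Mul(-381, 3894250) = -1483709250)
Add(Add(a, l), 2446666) = Add(Add(-1233936, -1483709250), 2446666) = Add(-1484943186, 2446666) = -1482496520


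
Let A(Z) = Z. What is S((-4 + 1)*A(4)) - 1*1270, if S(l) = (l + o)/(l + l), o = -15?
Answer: -10151/8 ≈ -1268.9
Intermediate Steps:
S(l) = (-15 + l)/(2*l) (S(l) = (l - 15)/(l + l) = (-15 + l)/((2*l)) = (-15 + l)*(1/(2*l)) = (-15 + l)/(2*l))
S((-4 + 1)*A(4)) - 1*1270 = (-15 + (-4 + 1)*4)/(2*(((-4 + 1)*4))) - 1*1270 = (-15 - 3*4)/(2*((-3*4))) - 1270 = (1/2)*(-15 - 12)/(-12) - 1270 = (1/2)*(-1/12)*(-27) - 1270 = 9/8 - 1270 = -10151/8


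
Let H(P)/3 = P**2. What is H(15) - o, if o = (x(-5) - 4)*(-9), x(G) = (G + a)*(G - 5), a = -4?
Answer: 1449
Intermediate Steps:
x(G) = (-5 + G)*(-4 + G) (x(G) = (G - 4)*(G - 5) = (-4 + G)*(-5 + G) = (-5 + G)*(-4 + G))
o = -774 (o = ((20 + (-5)**2 - 9*(-5)) - 4)*(-9) = ((20 + 25 + 45) - 4)*(-9) = (90 - 4)*(-9) = 86*(-9) = -774)
H(P) = 3*P**2
H(15) - o = 3*15**2 - 1*(-774) = 3*225 + 774 = 675 + 774 = 1449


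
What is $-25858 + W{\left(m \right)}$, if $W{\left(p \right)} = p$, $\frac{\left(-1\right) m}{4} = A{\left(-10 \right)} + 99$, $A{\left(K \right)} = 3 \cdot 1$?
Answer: $-26266$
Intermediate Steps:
$A{\left(K \right)} = 3$
$m = -408$ ($m = - 4 \left(3 + 99\right) = \left(-4\right) 102 = -408$)
$-25858 + W{\left(m \right)} = -25858 - 408 = -26266$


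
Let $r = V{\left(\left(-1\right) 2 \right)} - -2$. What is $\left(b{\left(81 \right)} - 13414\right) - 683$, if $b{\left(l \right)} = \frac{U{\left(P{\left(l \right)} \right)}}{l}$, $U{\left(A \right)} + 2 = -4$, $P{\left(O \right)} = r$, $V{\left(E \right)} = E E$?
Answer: $- \frac{380621}{27} \approx -14097.0$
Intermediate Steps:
$V{\left(E \right)} = E^{2}$
$r = 6$ ($r = \left(\left(-1\right) 2\right)^{2} - -2 = \left(-2\right)^{2} + 2 = 4 + 2 = 6$)
$P{\left(O \right)} = 6$
$U{\left(A \right)} = -6$ ($U{\left(A \right)} = -2 - 4 = -6$)
$b{\left(l \right)} = - \frac{6}{l}$
$\left(b{\left(81 \right)} - 13414\right) - 683 = \left(- \frac{6}{81} - 13414\right) - 683 = \left(\left(-6\right) \frac{1}{81} - 13414\right) - 683 = \left(- \frac{2}{27} - 13414\right) - 683 = - \frac{362180}{27} - 683 = - \frac{380621}{27}$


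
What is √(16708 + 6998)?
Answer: 3*√2634 ≈ 153.97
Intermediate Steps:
√(16708 + 6998) = √23706 = 3*√2634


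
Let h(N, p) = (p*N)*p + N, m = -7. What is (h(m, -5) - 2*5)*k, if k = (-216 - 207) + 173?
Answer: 48000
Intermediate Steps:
h(N, p) = N + N*p² (h(N, p) = (N*p)*p + N = N*p² + N = N + N*p²)
k = -250 (k = -423 + 173 = -250)
(h(m, -5) - 2*5)*k = (-7*(1 + (-5)²) - 2*5)*(-250) = (-7*(1 + 25) - 10)*(-250) = (-7*26 - 10)*(-250) = (-182 - 10)*(-250) = -192*(-250) = 48000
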